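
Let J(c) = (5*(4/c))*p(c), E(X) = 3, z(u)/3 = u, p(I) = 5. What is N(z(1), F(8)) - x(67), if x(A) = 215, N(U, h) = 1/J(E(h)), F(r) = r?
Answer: -21497/100 ≈ -214.97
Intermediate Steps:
z(u) = 3*u
J(c) = 100/c (J(c) = (5*(4/c))*5 = (20/c)*5 = 100/c)
N(U, h) = 3/100 (N(U, h) = 1/(100/3) = 3/100)
N(z(1), F(8)) - x(67) = 3/100 - 1*215 = 3/100 - 215 = -21497/100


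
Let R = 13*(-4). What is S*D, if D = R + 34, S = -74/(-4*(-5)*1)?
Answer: 333/5 ≈ 66.600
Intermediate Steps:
R = -52
S = -37/10 (S = -74/(20*1) = -74/20 = -74*1/20 = -37/10 ≈ -3.7000)
D = -18 (D = -52 + 34 = -18)
S*D = -37/10*(-18) = 333/5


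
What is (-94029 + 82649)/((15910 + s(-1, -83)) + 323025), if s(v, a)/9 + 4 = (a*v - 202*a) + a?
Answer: -11380/489793 ≈ -0.023234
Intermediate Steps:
s(v, a) = -36 - 1809*a + 9*a*v (s(v, a) = -36 + 9*((a*v - 202*a) + a) = -36 + 9*((-202*a + a*v) + a) = -36 + 9*(-201*a + a*v) = -36 + (-1809*a + 9*a*v) = -36 - 1809*a + 9*a*v)
(-94029 + 82649)/((15910 + s(-1, -83)) + 323025) = (-94029 + 82649)/((15910 + (-36 - 1809*(-83) + 9*(-83)*(-1))) + 323025) = -11380/((15910 + (-36 + 150147 + 747)) + 323025) = -11380/((15910 + 150858) + 323025) = -11380/(166768 + 323025) = -11380/489793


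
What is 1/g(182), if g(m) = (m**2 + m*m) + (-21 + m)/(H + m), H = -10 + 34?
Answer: 206/13647249 ≈ 1.5095e-5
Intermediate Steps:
H = 24
g(m) = 2*m**2 + (-21 + m)/(24 + m) (g(m) = (m**2 + m*m) + (-21 + m)/(24 + m) = (m**2 + m**2) + (-21 + m)/(24 + m) = 2*m**2 + (-21 + m)/(24 + m))
1/g(182) = 1/((-21 + 182 + 2*182**3 + 48*182**2)/(24 + 182)) = 1/((-21 + 182 + 2*6028568 + 48*33124)/206) = 1/((-21 + 182 + 12057136 + 1589952)/206) = 1/((1/206)*13647249) = 1/(13647249/206) = 206/13647249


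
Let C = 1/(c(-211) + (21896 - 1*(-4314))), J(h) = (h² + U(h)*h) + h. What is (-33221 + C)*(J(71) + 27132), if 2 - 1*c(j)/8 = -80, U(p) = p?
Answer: -33277436129725/26866 ≈ -1.2386e+9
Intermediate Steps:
J(h) = h + 2*h² (J(h) = (h² + h*h) + h = (h² + h²) + h = 2*h² + h = h + 2*h²)
c(j) = 656 (c(j) = 16 - 8*(-80) = 16 + 640 = 656)
C = 1/26866 (C = 1/(656 + (21896 - 1*(-4314))) = 1/(656 + (21896 + 4314)) = 1/(656 + 26210) = 1/26866 ≈ 3.7222e-5)
(-33221 + C)*(J(71) + 27132) = (-33221 + 1/26866)*(71*(1 + 2*71) + 27132) = -892515385*(71*(1 + 142) + 27132)/26866 = -892515385*(71*143 + 27132)/26866 = -892515385*(10153 + 27132)/26866 = -892515385/26866*37285 = -33277436129725/26866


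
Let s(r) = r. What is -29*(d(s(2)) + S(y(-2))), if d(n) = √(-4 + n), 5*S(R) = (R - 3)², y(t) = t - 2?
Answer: -1421/5 - 29*I*√2 ≈ -284.2 - 41.012*I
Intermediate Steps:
y(t) = -2 + t
S(R) = (-3 + R)²/5 (S(R) = (R - 3)²/5 = (-3 + R)²/5)
-29*(d(s(2)) + S(y(-2))) = -29*(√(-4 + 2) + (-3 + (-2 - 2))²/5) = -29*(√(-2) + (-3 - 4)²/5) = -29*(I*√2 + (⅕)*(-7)²) = -29*(I*√2 + (⅕)*49) = -29*(I*√2 + 49/5) = -29*(49/5 + I*√2) = -1421/5 - 29*I*√2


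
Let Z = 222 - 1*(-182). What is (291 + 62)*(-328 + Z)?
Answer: 26828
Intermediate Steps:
Z = 404 (Z = 222 + 182 = 404)
(291 + 62)*(-328 + Z) = (291 + 62)*(-328 + 404) = 353*76 = 26828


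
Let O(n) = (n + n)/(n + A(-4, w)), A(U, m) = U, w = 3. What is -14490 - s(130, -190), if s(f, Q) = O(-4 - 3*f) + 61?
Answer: -2896043/199 ≈ -14553.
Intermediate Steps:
O(n) = 2*n/(-4 + n) (O(n) = (n + n)/(n - 4) = (2*n)/(-4 + n) = 2*n/(-4 + n))
s(f, Q) = 61 + 2*(-4 - 3*f)/(-8 - 3*f) (s(f, Q) = 2*(-4 - 3*f)/(-4 + (-4 - 3*f)) + 61 = 2*(-4 - 3*f)/(-8 - 3*f) + 61 = 61 + 2*(-4 - 3*f)/(-8 - 3*f))
-14490 - s(130, -190) = -14490 - (496 + 189*130)/(8 + 3*130) = -14490 - (496 + 24570)/(8 + 390) = -14490 - 25066/398 = -14490 - 1*12533/199 = -14490 - 12533/199 = -2896043/199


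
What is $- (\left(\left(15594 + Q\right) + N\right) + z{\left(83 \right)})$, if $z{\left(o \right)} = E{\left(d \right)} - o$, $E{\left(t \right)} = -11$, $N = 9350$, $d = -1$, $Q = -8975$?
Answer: $-15875$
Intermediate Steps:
$z{\left(o \right)} = -11 - o$
$- (\left(\left(15594 + Q\right) + N\right) + z{\left(83 \right)}) = - (\left(\left(15594 - 8975\right) + 9350\right) - 94) = - (\left(6619 + 9350\right) - 94) = - (15969 - 94) = \left(-1\right) 15875 = -15875$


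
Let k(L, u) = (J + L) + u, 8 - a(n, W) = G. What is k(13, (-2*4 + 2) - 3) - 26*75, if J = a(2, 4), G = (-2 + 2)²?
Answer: -1938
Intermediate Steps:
G = 0 (G = 0² = 0)
a(n, W) = 8 (a(n, W) = 8 - 1*0 = 8 + 0 = 8)
J = 8
k(L, u) = 8 + L + u (k(L, u) = (8 + L) + u = 8 + L + u)
k(13, (-2*4 + 2) - 3) - 26*75 = (8 + 13 + ((-2*4 + 2) - 3)) - 26*75 = (8 + 13 + ((-8 + 2) - 3)) - 1950 = (8 + 13 + (-6 - 3)) - 1950 = (8 + 13 - 9) - 1950 = 12 - 1950 = -1938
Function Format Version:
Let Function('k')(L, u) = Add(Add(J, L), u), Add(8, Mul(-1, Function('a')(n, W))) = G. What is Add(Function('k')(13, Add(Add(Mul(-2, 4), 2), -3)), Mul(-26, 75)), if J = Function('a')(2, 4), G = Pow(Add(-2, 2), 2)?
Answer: -1938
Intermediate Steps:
G = 0 (G = Pow(0, 2) = 0)
Function('a')(n, W) = 8 (Function('a')(n, W) = Add(8, Mul(-1, 0)) = Add(8, 0) = 8)
J = 8
Function('k')(L, u) = Add(8, L, u) (Function('k')(L, u) = Add(Add(8, L), u) = Add(8, L, u))
Add(Function('k')(13, Add(Add(Mul(-2, 4), 2), -3)), Mul(-26, 75)) = Add(Add(8, 13, Add(Add(Mul(-2, 4), 2), -3)), Mul(-26, 75)) = Add(Add(8, 13, Add(Add(-8, 2), -3)), -1950) = Add(Add(8, 13, Add(-6, -3)), -1950) = Add(Add(8, 13, -9), -1950) = Add(12, -1950) = -1938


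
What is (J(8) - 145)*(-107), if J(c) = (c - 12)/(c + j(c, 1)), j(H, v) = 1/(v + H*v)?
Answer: 1136447/73 ≈ 15568.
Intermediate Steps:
J(c) = (-12 + c)/(c + 1/(1 + c)) (J(c) = (c - 12)/(c + 1/(1*(1 + c))) = (-12 + c)/(c + 1/(1 + c)))
(J(8) - 145)*(-107) = ((1 + 8)*(-12 + 8)/(1 + 8*(1 + 8)) - 145)*(-107) = (9*(-4)/(1 + 8*9) - 145)*(-107) = (9*(-4)/(1 + 72) - 145)*(-107) = (9*(-4)/73 - 145)*(-107) = ((1/73)*9*(-4) - 145)*(-107) = (-36/73 - 145)*(-107) = -10621/73*(-107) = 1136447/73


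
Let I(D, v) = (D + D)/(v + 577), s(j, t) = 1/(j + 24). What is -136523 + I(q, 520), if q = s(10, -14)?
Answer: -2546017426/18649 ≈ -1.3652e+5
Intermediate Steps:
s(j, t) = 1/(24 + j)
q = 1/34 (q = 1/(24 + 10) = 1/34 ≈ 0.029412)
I(D, v) = 2*D/(577 + v) (I(D, v) = (2*D)/(577 + v) = 2*D/(577 + v))
-136523 + I(q, 520) = -136523 + 2*(1/34)/(577 + 520) = -136523 + 2*(1/34)/1097 = -136523 + 2*(1/34)*(1/1097) = -136523 + 1/18649 = -2546017426/18649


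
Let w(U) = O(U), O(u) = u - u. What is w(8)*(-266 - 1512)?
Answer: 0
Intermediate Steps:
O(u) = 0
w(U) = 0
w(8)*(-266 - 1512) = 0*(-266 - 1512) = 0*(-1778) = 0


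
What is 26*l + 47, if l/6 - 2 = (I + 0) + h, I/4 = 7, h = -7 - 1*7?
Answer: 2543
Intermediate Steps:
h = -14 (h = -7 - 7 = -14)
I = 28 (I = 4*7 = 28)
l = 96 (l = 12 + 6*((28 + 0) - 14) = 12 + 6*(28 - 14) = 12 + 6*14 = 12 + 84 = 96)
26*l + 47 = 26*96 + 47 = 2496 + 47 = 2543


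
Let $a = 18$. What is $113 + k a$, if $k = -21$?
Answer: $-265$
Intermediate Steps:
$113 + k a = 113 - 378 = -265$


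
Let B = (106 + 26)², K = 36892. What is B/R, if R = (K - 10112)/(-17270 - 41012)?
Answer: -253876392/6695 ≈ -37920.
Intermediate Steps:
B = 17424 (B = 132² = 17424)
R = -13390/29141 (R = (36892 - 10112)/(-17270 - 41012) = 26780/(-58282) = 26780*(-1/58282) = -13390/29141 ≈ -0.45949)
B/R = 17424/(-13390/29141) = 17424*(-29141/13390) = -253876392/6695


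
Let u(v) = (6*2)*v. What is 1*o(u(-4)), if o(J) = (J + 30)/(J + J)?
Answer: 3/16 ≈ 0.18750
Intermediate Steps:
u(v) = 12*v
o(J) = (30 + J)/(2*J) (o(J) = (30 + J)/((2*J)) = (30 + J)*(1/(2*J)) = (30 + J)/(2*J))
1*o(u(-4)) = 1*((30 + 12*(-4))/(2*((12*(-4))))) = 1*((½)*(30 - 48)/(-48)) = 1*((½)*(-1/48)*(-18)) = 1*(3/16) = 3/16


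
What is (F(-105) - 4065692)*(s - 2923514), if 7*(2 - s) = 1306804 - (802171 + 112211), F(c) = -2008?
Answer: 12120006186600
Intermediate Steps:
s = -392408/7 (s = 2 - (1306804 - (802171 + 112211))/7 = 2 - (1306804 - 1*914382)/7 = 2 - (1306804 - 914382)/7 = 2 - 1/7*392422 = 2 - 392422/7 = -392408/7 ≈ -56058.)
(F(-105) - 4065692)*(s - 2923514) = (-2008 - 4065692)*(-392408/7 - 2923514) = -4067700*(-20857006/7) = 12120006186600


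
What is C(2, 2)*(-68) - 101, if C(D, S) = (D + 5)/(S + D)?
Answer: -220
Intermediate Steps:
C(D, S) = (5 + D)/(D + S)
C(2, 2)*(-68) - 101 = ((5 + 2)/(2 + 2))*(-68) - 101 = (7/4)*(-68) - 101 = -119 - 101 = -220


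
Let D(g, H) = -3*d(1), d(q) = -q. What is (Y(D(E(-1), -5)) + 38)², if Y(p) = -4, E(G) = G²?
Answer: 1156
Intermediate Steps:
D(g, H) = 3 (D(g, H) = -(-3) = -3*(-1) = 3)
(Y(D(E(-1), -5)) + 38)² = (-4 + 38)² = 34² = 1156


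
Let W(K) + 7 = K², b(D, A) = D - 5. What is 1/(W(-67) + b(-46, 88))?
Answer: 1/4431 ≈ 0.00022568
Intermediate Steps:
b(D, A) = -5 + D
W(K) = -7 + K²
1/(W(-67) + b(-46, 88)) = 1/((-7 + (-67)²) + (-5 - 46)) = 1/((-7 + 4489) - 51) = 1/(4482 - 51) = 1/4431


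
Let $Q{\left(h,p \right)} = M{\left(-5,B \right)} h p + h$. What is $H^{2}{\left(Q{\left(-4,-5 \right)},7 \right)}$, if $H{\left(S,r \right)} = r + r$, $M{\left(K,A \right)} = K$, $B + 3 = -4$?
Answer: $196$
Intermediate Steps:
$B = -7$ ($B = -3 - 4 = -7$)
$Q{\left(h,p \right)} = h - 5 h p$ ($Q{\left(h,p \right)} = - 5 h p + h = h - 5 h p$)
$H{\left(S,r \right)} = 2 r$
$H^{2}{\left(Q{\left(-4,-5 \right)},7 \right)} = \left(2 \cdot 7\right)^{2} = 14^{2} = 196$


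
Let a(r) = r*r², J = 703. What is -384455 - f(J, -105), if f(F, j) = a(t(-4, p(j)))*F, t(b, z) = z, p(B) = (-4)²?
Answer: -3263943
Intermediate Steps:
p(B) = 16
a(r) = r³
f(F, j) = 4096*F (f(F, j) = 16³*F = 4096*F)
-384455 - f(J, -105) = -384455 - 4096*703 = -384455 - 1*2879488 = -384455 - 2879488 = -3263943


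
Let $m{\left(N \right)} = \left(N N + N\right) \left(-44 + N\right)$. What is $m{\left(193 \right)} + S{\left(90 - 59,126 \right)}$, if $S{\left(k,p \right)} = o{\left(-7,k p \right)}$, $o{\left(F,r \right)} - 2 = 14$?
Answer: $5578874$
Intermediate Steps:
$o{\left(F,r \right)} = 16$ ($o{\left(F,r \right)} = 2 + 14 = 16$)
$S{\left(k,p \right)} = 16$
$m{\left(N \right)} = \left(-44 + N\right) \left(N + N^{2}\right)$ ($m{\left(N \right)} = \left(N^{2} + N\right) \left(-44 + N\right) = \left(N + N^{2}\right) \left(-44 + N\right) = \left(-44 + N\right) \left(N + N^{2}\right)$)
$m{\left(193 \right)} + S{\left(90 - 59,126 \right)} = 193 \left(-44 + 193^{2} - 8299\right) + 16 = 193 \left(-44 + 37249 - 8299\right) + 16 = 193 \cdot 28906 + 16 = 5578858 + 16 = 5578874$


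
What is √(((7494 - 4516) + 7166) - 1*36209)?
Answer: I*√26065 ≈ 161.45*I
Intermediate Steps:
√(((7494 - 4516) + 7166) - 1*36209) = √((2978 + 7166) - 36209) = √(10144 - 36209) = √(-26065) = I*√26065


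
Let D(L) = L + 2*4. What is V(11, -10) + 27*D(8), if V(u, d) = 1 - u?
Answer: 422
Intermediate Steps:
D(L) = 8 + L (D(L) = L + 8 = 8 + L)
V(11, -10) + 27*D(8) = (1 - 1*11) + 27*(8 + 8) = (1 - 11) + 27*16 = -10 + 432 = 422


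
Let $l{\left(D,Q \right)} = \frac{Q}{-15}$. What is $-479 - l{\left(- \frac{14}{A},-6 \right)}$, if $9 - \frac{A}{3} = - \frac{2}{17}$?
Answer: $- \frac{2397}{5} \approx -479.4$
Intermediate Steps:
$A = \frac{465}{17}$ ($A = 27 - 3 \left(- \frac{2}{17}\right) = 27 - 3 \left(\left(-2\right) \frac{1}{17}\right) = 27 - - \frac{6}{17} = 27 + \frac{6}{17} = \frac{465}{17} \approx 27.353$)
$l{\left(D,Q \right)} = - \frac{Q}{15}$ ($l{\left(D,Q \right)} = Q \left(- \frac{1}{15}\right) = - \frac{Q}{15}$)
$-479 - l{\left(- \frac{14}{A},-6 \right)} = -479 - \left(- \frac{1}{15}\right) \left(-6\right) = -479 - \frac{2}{5} = - \frac{2397}{5}$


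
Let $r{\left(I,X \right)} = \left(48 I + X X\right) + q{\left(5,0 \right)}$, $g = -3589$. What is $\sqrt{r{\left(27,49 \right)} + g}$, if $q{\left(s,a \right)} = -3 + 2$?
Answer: $\sqrt{107} \approx 10.344$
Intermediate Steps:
$q{\left(s,a \right)} = -1$
$r{\left(I,X \right)} = -1 + X^{2} + 48 I$ ($r{\left(I,X \right)} = \left(48 I + X X\right) - 1 = \left(48 I + X^{2}\right) - 1 = \left(X^{2} + 48 I\right) - 1 = -1 + X^{2} + 48 I$)
$\sqrt{r{\left(27,49 \right)} + g} = \sqrt{\left(-1 + 49^{2} + 48 \cdot 27\right) - 3589} = \sqrt{\left(-1 + 2401 + 1296\right) - 3589} = \sqrt{3696 - 3589} = \sqrt{107}$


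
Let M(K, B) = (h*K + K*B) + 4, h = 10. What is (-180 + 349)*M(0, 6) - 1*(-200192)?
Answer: 200868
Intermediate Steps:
M(K, B) = 4 + 10*K + B*K (M(K, B) = (10*K + K*B) + 4 = (10*K + B*K) + 4 = 4 + 10*K + B*K)
(-180 + 349)*M(0, 6) - 1*(-200192) = (-180 + 349)*(4 + 10*0 + 6*0) - 1*(-200192) = 169*(4 + 0 + 0) + 200192 = 169*4 + 200192 = 676 + 200192 = 200868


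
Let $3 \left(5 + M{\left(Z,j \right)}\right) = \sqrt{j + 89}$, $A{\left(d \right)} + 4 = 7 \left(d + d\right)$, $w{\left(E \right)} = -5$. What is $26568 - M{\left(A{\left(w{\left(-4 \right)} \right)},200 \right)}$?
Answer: $\frac{79702}{3} \approx 26567.0$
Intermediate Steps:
$A{\left(d \right)} = -4 + 14 d$ ($A{\left(d \right)} = -4 + 7 \left(d + d\right) = -4 + 7 \cdot 2 d = -4 + 14 d$)
$M{\left(Z,j \right)} = -5 + \frac{\sqrt{89 + j}}{3}$ ($M{\left(Z,j \right)} = -5 + \frac{\sqrt{j + 89}}{3} = -5 + \frac{\sqrt{89 + j}}{3}$)
$26568 - M{\left(A{\left(w{\left(-4 \right)} \right)},200 \right)} = 26568 - \left(-5 + \frac{\sqrt{89 + 200}}{3}\right) = 26568 - \left(-5 + \frac{\sqrt{289}}{3}\right) = 26568 - \left(-5 + \frac{1}{3} \cdot 17\right) = 26568 - \left(-5 + \frac{17}{3}\right) = 26568 - \frac{2}{3} = \frac{79702}{3}$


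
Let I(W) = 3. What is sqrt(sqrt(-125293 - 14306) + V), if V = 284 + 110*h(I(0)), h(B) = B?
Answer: sqrt(614 + 3*I*sqrt(15511)) ≈ 25.814 + 7.2369*I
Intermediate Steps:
V = 614 (V = 284 + 110*3 = 284 + 330 = 614)
sqrt(sqrt(-125293 - 14306) + V) = sqrt(sqrt(-125293 - 14306) + 614) = sqrt(sqrt(-139599) + 614) = sqrt(3*I*sqrt(15511) + 614) = sqrt(614 + 3*I*sqrt(15511))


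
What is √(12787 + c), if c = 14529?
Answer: 2*√6829 ≈ 165.28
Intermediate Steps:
√(12787 + c) = √(12787 + 14529) = √27316 = 2*√6829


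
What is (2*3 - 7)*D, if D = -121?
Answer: 121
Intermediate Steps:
(2*3 - 7)*D = (2*3 - 7)*(-121) = (6 - 7)*(-121) = -1*(-121) = 121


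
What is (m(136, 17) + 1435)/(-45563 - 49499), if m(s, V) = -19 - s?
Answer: -640/47531 ≈ -0.013465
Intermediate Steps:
(m(136, 17) + 1435)/(-45563 - 49499) = ((-19 - 1*136) + 1435)/(-45563 - 49499) = ((-19 - 136) + 1435)/(-95062) = (-155 + 1435)*(-1/95062) = 1280*(-1/95062) = -640/47531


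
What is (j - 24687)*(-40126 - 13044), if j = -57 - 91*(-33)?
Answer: 1155968970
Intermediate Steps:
j = 2946 (j = -57 + 3003 = 2946)
(j - 24687)*(-40126 - 13044) = (2946 - 24687)*(-40126 - 13044) = -21741*(-53170) = 1155968970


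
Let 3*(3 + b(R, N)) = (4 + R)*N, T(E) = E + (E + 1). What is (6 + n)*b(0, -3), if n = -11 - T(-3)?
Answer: 0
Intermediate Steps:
T(E) = 1 + 2*E (T(E) = E + (1 + E) = 1 + 2*E)
b(R, N) = -3 + N*(4 + R)/3 (b(R, N) = -3 + ((4 + R)*N)/3 = -3 + (N*(4 + R))/3 = -3 + N*(4 + R)/3)
n = -6 (n = -11 - (1 + 2*(-3)) = -11 - (1 - 6) = -11 - 1*(-5) = -11 + 5 = -6)
(6 + n)*b(0, -3) = (6 - 6)*(-3 + (4/3)*(-3) + (⅓)*(-3)*0) = 0*(-3 - 4 + 0) = 0*(-7) = 0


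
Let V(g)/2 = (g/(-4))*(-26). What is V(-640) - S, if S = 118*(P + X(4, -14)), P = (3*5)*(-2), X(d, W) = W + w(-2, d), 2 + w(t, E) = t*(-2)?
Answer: -3364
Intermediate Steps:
w(t, E) = -2 - 2*t (w(t, E) = -2 + t*(-2) = -2 - 2*t)
V(g) = 13*g (V(g) = 2*((g/(-4))*(-26)) = 2*((g*(-1/4))*(-26)) = 2*(-g/4*(-26)) = 2*(13*g/2) = 13*g)
X(d, W) = 2 + W (X(d, W) = W + (-2 - 2*(-2)) = W + (-2 + 4) = W + 2 = 2 + W)
P = -30 (P = 15*(-2) = -30)
S = -4956 (S = 118*(-30 + (2 - 14)) = 118*(-30 - 12) = 118*(-42) = -4956)
V(-640) - S = 13*(-640) - 1*(-4956) = -8320 + 4956 = -3364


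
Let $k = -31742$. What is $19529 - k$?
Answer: $51271$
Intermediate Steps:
$19529 - k = 19529 - -31742 = 19529 + 31742 = 51271$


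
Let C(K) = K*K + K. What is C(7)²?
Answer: 3136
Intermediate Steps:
C(K) = K + K² (C(K) = K² + K = K + K²)
C(7)² = (7*(1 + 7))² = (7*8)² = 56² = 3136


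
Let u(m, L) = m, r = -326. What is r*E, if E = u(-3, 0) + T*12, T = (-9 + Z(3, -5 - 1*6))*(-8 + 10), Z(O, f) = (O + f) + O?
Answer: 110514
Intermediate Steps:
Z(O, f) = f + 2*O
T = -28 (T = (-9 + ((-5 - 1*6) + 2*3))*(-8 + 10) = (-9 + ((-5 - 6) + 6))*2 = (-9 + (-11 + 6))*2 = (-9 - 5)*2 = -14*2 = -28)
E = -339 (E = -3 - 28*12 = -3 - 336 = -339)
r*E = -326*(-339) = 110514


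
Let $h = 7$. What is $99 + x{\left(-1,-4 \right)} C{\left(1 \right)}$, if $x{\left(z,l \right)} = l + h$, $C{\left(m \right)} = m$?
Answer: $102$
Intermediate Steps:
$x{\left(z,l \right)} = 7 + l$ ($x{\left(z,l \right)} = l + 7 = 7 + l$)
$99 + x{\left(-1,-4 \right)} C{\left(1 \right)} = 99 + \left(7 - 4\right) 1 = 99 + 3 \cdot 1 = 99 + 3 = 102$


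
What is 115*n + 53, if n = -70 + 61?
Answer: -982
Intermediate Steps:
n = -9
115*n + 53 = 115*(-9) + 53 = -1035 + 53 = -982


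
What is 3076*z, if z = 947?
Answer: 2912972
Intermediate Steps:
3076*z = 3076*947 = 2912972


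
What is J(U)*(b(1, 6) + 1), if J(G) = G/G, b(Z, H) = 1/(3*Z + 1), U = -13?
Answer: 5/4 ≈ 1.2500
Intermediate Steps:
b(Z, H) = 1/(1 + 3*Z)
J(G) = 1
J(U)*(b(1, 6) + 1) = 1*(1/(1 + 3*1) + 1) = 1*(1/(1 + 3) + 1) = 1*(1/4 + 1) = 1*(¼ + 1) = 1*(5/4) = 5/4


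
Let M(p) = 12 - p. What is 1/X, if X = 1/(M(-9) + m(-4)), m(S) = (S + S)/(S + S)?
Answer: 22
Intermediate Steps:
m(S) = 1 (m(S) = (2*S)/((2*S)) = (2*S)*(1/(2*S)) = 1)
X = 1/22 (X = 1/((12 - 1*(-9)) + 1) = 1/((12 + 9) + 1) = 1/(21 + 1) = 1/22 ≈ 0.045455)
1/X = 1/(1/22) = 22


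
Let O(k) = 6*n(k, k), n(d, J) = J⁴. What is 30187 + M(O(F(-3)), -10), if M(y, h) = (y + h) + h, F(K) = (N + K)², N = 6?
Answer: 69533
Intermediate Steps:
F(K) = (6 + K)²
O(k) = 6*k⁴
M(y, h) = y + 2*h (M(y, h) = (h + y) + h = y + 2*h)
30187 + M(O(F(-3)), -10) = 30187 + (6*((6 - 3)²)⁴ + 2*(-10)) = 30187 + (6*(3²)⁴ - 20) = 30187 + (6*9⁴ - 20) = 30187 + (6*6561 - 20) = 30187 + (39366 - 20) = 30187 + 39346 = 69533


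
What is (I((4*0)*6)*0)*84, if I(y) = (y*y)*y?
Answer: 0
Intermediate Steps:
I(y) = y**3 (I(y) = y**2*y = y**3)
(I((4*0)*6)*0)*84 = (((4*0)*6)**3*0)*84 = ((0*6)**3*0)*84 = (0**3*0)*84 = (0*0)*84 = 0*84 = 0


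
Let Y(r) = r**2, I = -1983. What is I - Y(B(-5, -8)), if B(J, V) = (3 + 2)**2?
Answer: -2608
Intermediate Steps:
B(J, V) = 25 (B(J, V) = 5**2 = 25)
I - Y(B(-5, -8)) = -1983 - 1*25**2 = -1983 - 1*625 = -1983 - 625 = -2608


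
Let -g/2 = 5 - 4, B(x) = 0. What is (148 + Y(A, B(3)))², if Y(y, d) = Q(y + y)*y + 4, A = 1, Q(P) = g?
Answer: 22500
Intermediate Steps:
g = -2 (g = -2*(5 - 4) = -2*1 = -2)
Q(P) = -2
Y(y, d) = 4 - 2*y (Y(y, d) = -2*y + 4 = 4 - 2*y)
(148 + Y(A, B(3)))² = (148 + (4 - 2*1))² = (148 + (4 - 2))² = (148 + 2)² = 150² = 22500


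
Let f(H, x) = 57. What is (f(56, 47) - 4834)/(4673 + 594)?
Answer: -4777/5267 ≈ -0.90697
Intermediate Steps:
(f(56, 47) - 4834)/(4673 + 594) = (57 - 4834)/(4673 + 594) = -4777/5267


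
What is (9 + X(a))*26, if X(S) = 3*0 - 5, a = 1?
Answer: 104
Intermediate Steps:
X(S) = -5 (X(S) = 0 - 5 = -5)
(9 + X(a))*26 = (9 - 5)*26 = 4*26 = 104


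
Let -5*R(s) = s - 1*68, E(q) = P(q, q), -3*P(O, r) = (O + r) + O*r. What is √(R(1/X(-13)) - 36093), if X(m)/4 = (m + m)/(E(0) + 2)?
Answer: I*√609741795/130 ≈ 189.95*I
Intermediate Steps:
P(O, r) = -O/3 - r/3 - O*r/3 (P(O, r) = -((O + r) + O*r)/3 = -(O + r + O*r)/3 = -O/3 - r/3 - O*r/3)
E(q) = -2*q/3 - q²/3 (E(q) = -q/3 - q/3 - q*q/3 = -q/3 - q/3 - q²/3 = -2*q/3 - q²/3)
X(m) = 4*m (X(m) = 4*((m + m)/((⅓)*0*(-2 - 1*0) + 2)) = 4*((2*m)/((⅓)*0*(-2 + 0) + 2)) = 4*((2*m)/((⅓)*0*(-2) + 2)) = 4*((2*m)/(0 + 2)) = 4*((2*m)/2) = 4*((2*m)*(½)) = 4*m)
R(s) = 68/5 - s/5 (R(s) = -(s - 1*68)/5 = -(s - 68)/5 = -(-68 + s)/5 = 68/5 - s/5)
√(R(1/X(-13)) - 36093) = √((68/5 - 1/(5*(4*(-13)))) - 36093) = √((68/5 - ⅕/(-52)) - 36093) = √((68/5 - ⅕*(-1/52)) - 36093) = √((68/5 + 1/260) - 36093) = √(3537/260 - 36093) = √(-9380643/260) = I*√609741795/130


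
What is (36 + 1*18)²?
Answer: 2916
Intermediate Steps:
(36 + 1*18)² = (36 + 18)² = 54² = 2916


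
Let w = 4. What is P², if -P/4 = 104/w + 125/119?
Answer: 165791376/14161 ≈ 11708.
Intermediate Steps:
P = -12876/119 (P = -4*(104/4 + 125/119) = -4*(104*(¼) + 125*(1/119)) = -4*(26 + 125/119) = -4*3219/119 = -12876/119 ≈ -108.20)
P² = (-12876/119)² = 165791376/14161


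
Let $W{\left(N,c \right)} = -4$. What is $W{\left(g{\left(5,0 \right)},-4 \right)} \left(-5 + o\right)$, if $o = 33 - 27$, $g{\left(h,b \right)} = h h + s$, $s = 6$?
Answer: $-4$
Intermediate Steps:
$g{\left(h,b \right)} = 6 + h^{2}$ ($g{\left(h,b \right)} = h h + 6 = h^{2} + 6 = 6 + h^{2}$)
$o = 6$
$W{\left(g{\left(5,0 \right)},-4 \right)} \left(-5 + o\right) = - 4 \left(-5 + 6\right) = \left(-4\right) 1 = -4$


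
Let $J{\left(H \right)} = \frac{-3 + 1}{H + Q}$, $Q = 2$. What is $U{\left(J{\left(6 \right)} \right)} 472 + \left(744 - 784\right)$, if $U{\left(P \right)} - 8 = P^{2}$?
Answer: $\frac{7531}{2} \approx 3765.5$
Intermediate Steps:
$J{\left(H \right)} = - \frac{2}{2 + H}$ ($J{\left(H \right)} = \frac{-3 + 1}{H + 2} = - \frac{2}{2 + H}$)
$U{\left(P \right)} = 8 + P^{2}$
$U{\left(J{\left(6 \right)} \right)} 472 + \left(744 - 784\right) = \left(8 + \left(- \frac{2}{2 + 6}\right)^{2}\right) 472 + \left(744 - 784\right) = \left(8 + \left(- \frac{2}{8}\right)^{2}\right) 472 - 40 = \left(8 + \left(\left(-2\right) \frac{1}{8}\right)^{2}\right) 472 - 40 = \left(8 + \left(- \frac{1}{4}\right)^{2}\right) 472 - 40 = \left(8 + \frac{1}{16}\right) 472 - 40 = \frac{129}{16} \cdot 472 - 40 = \frac{7611}{2} - 40 = \frac{7531}{2}$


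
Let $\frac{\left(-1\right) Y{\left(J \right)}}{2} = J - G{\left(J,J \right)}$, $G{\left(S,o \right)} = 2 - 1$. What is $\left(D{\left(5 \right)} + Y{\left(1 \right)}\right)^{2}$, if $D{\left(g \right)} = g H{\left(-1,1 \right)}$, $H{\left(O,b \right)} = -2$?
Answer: $100$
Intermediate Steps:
$G{\left(S,o \right)} = 1$ ($G{\left(S,o \right)} = 2 - 1 = 1$)
$Y{\left(J \right)} = 2 - 2 J$ ($Y{\left(J \right)} = - 2 \left(J - 1\right) = - 2 \left(-1 + J\right) = 2 - 2 J$)
$D{\left(g \right)} = - 2 g$ ($D{\left(g \right)} = g \left(-2\right) = - 2 g$)
$\left(D{\left(5 \right)} + Y{\left(1 \right)}\right)^{2} = \left(\left(-2\right) 5 + \left(2 - 2\right)\right)^{2} = \left(-10 + \left(2 - 2\right)\right)^{2} = \left(-10 + 0\right)^{2} = \left(-10\right)^{2} = 100$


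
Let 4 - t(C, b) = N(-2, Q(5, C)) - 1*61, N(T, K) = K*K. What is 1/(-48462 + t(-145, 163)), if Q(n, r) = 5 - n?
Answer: -1/48397 ≈ -2.0662e-5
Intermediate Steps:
N(T, K) = K²
t(C, b) = 65 (t(C, b) = 4 - ((5 - 1*5)² - 1*61) = 4 - ((5 - 5)² - 61) = 4 - (0² - 61) = 4 - (0 - 61) = 4 - 1*(-61) = 4 + 61 = 65)
1/(-48462 + t(-145, 163)) = 1/(-48462 + 65) = 1/(-48397) = -1/48397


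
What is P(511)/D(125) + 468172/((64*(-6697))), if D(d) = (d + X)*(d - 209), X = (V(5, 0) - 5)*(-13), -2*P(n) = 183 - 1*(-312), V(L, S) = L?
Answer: -20040523/18751600 ≈ -1.0687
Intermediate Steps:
P(n) = -495/2 (P(n) = -(183 - 1*(-312))/2 = -(183 + 312)/2 = -½*495 = -495/2)
X = 0 (X = (5 - 5)*(-13) = 0*(-13) = 0)
D(d) = d*(-209 + d) (D(d) = (d + 0)*(d - 209) = d*(-209 + d))
P(511)/D(125) + 468172/((64*(-6697))) = -495*1/(125*(-209 + 125))/2 + 468172/((64*(-6697))) = -495/(2*(125*(-84))) + 468172/(-428608) = -495/2/(-10500) + 468172*(-1/428608) = -495/2*(-1/10500) - 117043/107152 = 33/1400 - 117043/107152 = -20040523/18751600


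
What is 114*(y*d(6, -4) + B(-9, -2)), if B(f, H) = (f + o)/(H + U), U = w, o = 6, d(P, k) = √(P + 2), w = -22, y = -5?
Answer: 57/4 - 1140*√2 ≈ -1598.0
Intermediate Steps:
d(P, k) = √(2 + P)
U = -22
B(f, H) = (6 + f)/(-22 + H) (B(f, H) = (f + 6)/(H - 22) = (6 + f)/(-22 + H))
114*(y*d(6, -4) + B(-9, -2)) = 114*(-5*√(2 + 6) + (6 - 9)/(-22 - 2)) = 114*(-10*√2 - 3/(-24)) = 114*(-10*√2 - 1/24*(-3)) = 114*(-10*√2 + ⅛) = 114*(⅛ - 10*√2) = 57/4 - 1140*√2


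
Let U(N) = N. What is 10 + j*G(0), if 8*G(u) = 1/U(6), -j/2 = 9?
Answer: 77/8 ≈ 9.6250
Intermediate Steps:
j = -18 (j = -2*9 = -18)
G(u) = 1/48 (G(u) = (⅛)/6 = (⅛)*(⅙) = 1/48)
10 + j*G(0) = 10 - 18*1/48 = 10 - 3/8 = 77/8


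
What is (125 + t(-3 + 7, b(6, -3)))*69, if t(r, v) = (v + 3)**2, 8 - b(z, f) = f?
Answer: 22149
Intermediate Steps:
b(z, f) = 8 - f
t(r, v) = (3 + v)**2
(125 + t(-3 + 7, b(6, -3)))*69 = (125 + (3 + (8 - 1*(-3)))**2)*69 = (125 + (3 + (8 + 3))**2)*69 = (125 + (3 + 11)**2)*69 = (125 + 14**2)*69 = (125 + 196)*69 = 321*69 = 22149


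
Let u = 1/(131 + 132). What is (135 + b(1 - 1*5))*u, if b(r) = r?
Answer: 131/263 ≈ 0.49810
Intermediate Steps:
u = 1/263 ≈ 0.0038023
(135 + b(1 - 1*5))*u = (135 + (1 - 1*5))*(1/263) = (135 + (1 - 5))*(1/263) = (135 - 4)*(1/263) = 131*(1/263) = 131/263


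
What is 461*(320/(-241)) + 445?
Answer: -40275/241 ≈ -167.12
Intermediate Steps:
461*(320/(-241)) + 445 = 461*(320*(-1/241)) + 445 = 461*(-320/241) + 445 = -147520/241 + 445 = -40275/241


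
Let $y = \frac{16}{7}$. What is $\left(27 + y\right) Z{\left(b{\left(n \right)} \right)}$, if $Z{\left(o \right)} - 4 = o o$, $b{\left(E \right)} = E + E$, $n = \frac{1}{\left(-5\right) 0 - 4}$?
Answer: $\frac{3485}{28} \approx 124.46$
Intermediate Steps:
$y = \frac{16}{7}$ ($y = 16 \cdot \frac{1}{7} = \frac{16}{7} \approx 2.2857$)
$n = - \frac{1}{4}$ ($n = \frac{1}{0 - 4} = \frac{1}{-4} = - \frac{1}{4} \approx -0.25$)
$b{\left(E \right)} = 2 E$
$Z{\left(o \right)} = 4 + o^{2}$ ($Z{\left(o \right)} = 4 + o o = 4 + o^{2}$)
$\left(27 + y\right) Z{\left(b{\left(n \right)} \right)} = \left(27 + \frac{16}{7}\right) \left(4 + \left(2 \left(- \frac{1}{4}\right)\right)^{2}\right) = \frac{205 \left(4 + \left(- \frac{1}{2}\right)^{2}\right)}{7} = \frac{205 \left(4 + \frac{1}{4}\right)}{7} = \frac{205}{7} \cdot \frac{17}{4} = \frac{3485}{28}$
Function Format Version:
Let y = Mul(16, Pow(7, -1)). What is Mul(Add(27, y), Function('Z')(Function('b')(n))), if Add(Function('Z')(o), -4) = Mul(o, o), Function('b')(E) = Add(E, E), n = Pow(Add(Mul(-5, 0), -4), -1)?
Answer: Rational(3485, 28) ≈ 124.46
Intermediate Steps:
y = Rational(16, 7) (y = Mul(16, Rational(1, 7)) = Rational(16, 7) ≈ 2.2857)
n = Rational(-1, 4) (n = Pow(Add(0, -4), -1) = Pow(-4, -1) = Rational(-1, 4) ≈ -0.25000)
Function('b')(E) = Mul(2, E)
Function('Z')(o) = Add(4, Pow(o, 2)) (Function('Z')(o) = Add(4, Mul(o, o)) = Add(4, Pow(o, 2)))
Mul(Add(27, y), Function('Z')(Function('b')(n))) = Mul(Add(27, Rational(16, 7)), Add(4, Pow(Mul(2, Rational(-1, 4)), 2))) = Mul(Rational(205, 7), Add(4, Pow(Rational(-1, 2), 2))) = Mul(Rational(205, 7), Add(4, Rational(1, 4))) = Mul(Rational(205, 7), Rational(17, 4)) = Rational(3485, 28)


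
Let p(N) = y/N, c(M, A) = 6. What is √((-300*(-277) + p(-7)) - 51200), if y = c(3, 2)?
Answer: √1563058/7 ≈ 178.60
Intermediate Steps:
y = 6
p(N) = 6/N
√((-300*(-277) + p(-7)) - 51200) = √((-300*(-277) + 6/(-7)) - 51200) = √((83100 + 6*(-⅐)) - 51200) = √((83100 - 6/7) - 51200) = √(581694/7 - 51200) = √(223294/7) = √1563058/7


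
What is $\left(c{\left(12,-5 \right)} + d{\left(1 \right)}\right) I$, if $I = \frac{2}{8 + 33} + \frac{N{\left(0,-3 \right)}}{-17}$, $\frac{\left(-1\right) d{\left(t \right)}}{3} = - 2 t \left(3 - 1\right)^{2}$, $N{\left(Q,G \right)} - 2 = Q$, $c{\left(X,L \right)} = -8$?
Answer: $- \frac{768}{697} \approx -1.1019$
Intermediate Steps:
$N{\left(Q,G \right)} = 2 + Q$
$d{\left(t \right)} = 24 t$ ($d{\left(t \right)} = - 3 - 2 t \left(3 - 1\right)^{2} = - 3 - 2 t 2^{2} = - 3 - 2 t 4 = - 3 \left(- 8 t\right) = 24 t$)
$I = - \frac{48}{697}$ ($I = \frac{2}{8 + 33} + \frac{2 + 0}{-17} = \frac{2}{41} + 2 \left(- \frac{1}{17}\right) = 2 \cdot \frac{1}{41} - \frac{2}{17} = \frac{2}{41} - \frac{2}{17} = - \frac{48}{697} \approx -0.068867$)
$\left(c{\left(12,-5 \right)} + d{\left(1 \right)}\right) I = \left(-8 + 24 \cdot 1\right) \left(- \frac{48}{697}\right) = \left(-8 + 24\right) \left(- \frac{48}{697}\right) = 16 \left(- \frac{48}{697}\right) = - \frac{768}{697}$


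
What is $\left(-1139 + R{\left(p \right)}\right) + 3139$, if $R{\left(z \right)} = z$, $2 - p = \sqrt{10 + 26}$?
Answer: $1996$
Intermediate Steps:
$p = -4$ ($p = 2 - \sqrt{10 + 26} = 2 - \sqrt{36} = 2 - 6 = -4$)
$\left(-1139 + R{\left(p \right)}\right) + 3139 = \left(-1139 - 4\right) + 3139 = -1143 + 3139 = 1996$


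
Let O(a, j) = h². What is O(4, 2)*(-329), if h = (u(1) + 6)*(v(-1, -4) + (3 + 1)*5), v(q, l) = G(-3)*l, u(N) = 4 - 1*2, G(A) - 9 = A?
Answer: -336896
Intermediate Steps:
G(A) = 9 + A
u(N) = 2 (u(N) = 4 - 2 = 2)
v(q, l) = 6*l (v(q, l) = (9 - 3)*l = 6*l)
h = -32 (h = (2 + 6)*(6*(-4) + (3 + 1)*5) = 8*(-24 + 4*5) = 8*(-24 + 20) = 8*(-4) = -32)
O(a, j) = 1024 (O(a, j) = (-32)² = 1024)
O(4, 2)*(-329) = 1024*(-329) = -336896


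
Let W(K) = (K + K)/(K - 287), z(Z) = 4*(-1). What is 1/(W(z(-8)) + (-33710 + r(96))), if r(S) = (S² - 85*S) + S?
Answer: -291/9474370 ≈ -3.0714e-5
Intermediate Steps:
r(S) = S² - 84*S
z(Z) = -4
W(K) = 2*K/(-287 + K) (W(K) = (2*K)/(-287 + K) = 2*K/(-287 + K))
1/(W(z(-8)) + (-33710 + r(96))) = 1/(2*(-4)/(-287 - 4) + (-33710 + 96*(-84 + 96))) = 1/(2*(-4)/(-291) + (-33710 + 96*12)) = 1/(2*(-4)*(-1/291) + (-33710 + 1152)) = 1/(8/291 - 32558) = 1/(-9474370/291) = -291/9474370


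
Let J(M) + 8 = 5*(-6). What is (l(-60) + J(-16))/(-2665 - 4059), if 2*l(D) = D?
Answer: 17/1681 ≈ 0.010113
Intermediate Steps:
l(D) = D/2
J(M) = -38 (J(M) = -8 + 5*(-6) = -8 - 30 = -38)
(l(-60) + J(-16))/(-2665 - 4059) = ((½)*(-60) - 38)/(-2665 - 4059) = (-30 - 38)/(-6724) = -68*(-1/6724) = 17/1681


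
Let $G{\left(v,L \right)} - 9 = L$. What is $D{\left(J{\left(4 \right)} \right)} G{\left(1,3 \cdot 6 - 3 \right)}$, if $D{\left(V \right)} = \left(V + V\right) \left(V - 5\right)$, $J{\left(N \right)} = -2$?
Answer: $672$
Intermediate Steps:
$G{\left(v,L \right)} = 9 + L$
$D{\left(V \right)} = 2 V \left(-5 + V\right)$
$D{\left(J{\left(4 \right)} \right)} G{\left(1,3 \cdot 6 - 3 \right)} = 2 \left(-2\right) \left(-5 - 2\right) \left(9 + \left(3 \cdot 6 - 3\right)\right) = 2 \left(-2\right) \left(-7\right) \left(9 + \left(18 - 3\right)\right) = 28 \left(9 + 15\right) = 28 \cdot 24 = 672$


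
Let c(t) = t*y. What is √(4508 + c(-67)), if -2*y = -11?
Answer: √16558/2 ≈ 64.339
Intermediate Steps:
y = 11/2 (y = -½*(-11) = 11/2 ≈ 5.5000)
c(t) = 11*t/2 (c(t) = t*(11/2) = 11*t/2)
√(4508 + c(-67)) = √(4508 + (11/2)*(-67)) = √(4508 - 737/2) = √(8279/2) = √16558/2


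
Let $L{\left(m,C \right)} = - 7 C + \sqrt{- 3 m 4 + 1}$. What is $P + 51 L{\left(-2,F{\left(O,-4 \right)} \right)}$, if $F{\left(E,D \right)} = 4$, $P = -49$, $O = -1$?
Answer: $-1222$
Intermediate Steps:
$L{\left(m,C \right)} = \sqrt{1 - 12 m} - 7 C$ ($L{\left(m,C \right)} = - 7 C + \sqrt{- 12 m + 1} = - 7 C + \sqrt{1 - 12 m} = \sqrt{1 - 12 m} - 7 C$)
$P + 51 L{\left(-2,F{\left(O,-4 \right)} \right)} = -49 + 51 \left(\sqrt{1 - -24} - 28\right) = -49 + 51 \left(\sqrt{1 + 24} - 28\right) = -49 + 51 \left(\sqrt{25} - 28\right) = -49 + 51 \left(5 - 28\right) = -49 + 51 \left(-23\right) = -49 - 1173 = -1222$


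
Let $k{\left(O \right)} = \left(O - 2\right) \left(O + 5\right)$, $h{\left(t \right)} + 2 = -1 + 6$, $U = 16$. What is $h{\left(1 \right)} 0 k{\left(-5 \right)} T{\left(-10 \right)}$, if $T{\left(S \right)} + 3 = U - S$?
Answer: $0$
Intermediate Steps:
$T{\left(S \right)} = 13 - S$ ($T{\left(S \right)} = -3 - \left(-16 + S\right) = 13 - S$)
$h{\left(t \right)} = 3$ ($h{\left(t \right)} = -2 + \left(-1 + 6\right) = -2 + 5 = 3$)
$k{\left(O \right)} = \left(-2 + O\right) \left(5 + O\right)$
$h{\left(1 \right)} 0 k{\left(-5 \right)} T{\left(-10 \right)} = 3 \cdot 0 \left(-10 + \left(-5\right)^{2} + 3 \left(-5\right)\right) \left(13 - -10\right) = 0 \left(-10 + 25 - 15\right) \left(13 + 10\right) = 0 \cdot 0 \cdot 23 = 0 \cdot 23 = 0$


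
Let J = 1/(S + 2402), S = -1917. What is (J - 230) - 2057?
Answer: -1109194/485 ≈ -2287.0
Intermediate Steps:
J = 1/485 (J = 1/(-1917 + 2402) = 1/485 ≈ 0.0020619)
(J - 230) - 2057 = (1/485 - 230) - 2057 = -111549/485 - 2057 = -1109194/485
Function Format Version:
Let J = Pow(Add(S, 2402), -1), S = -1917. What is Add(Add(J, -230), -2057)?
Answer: Rational(-1109194, 485) ≈ -2287.0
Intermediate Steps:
J = Rational(1, 485) (J = Pow(Add(-1917, 2402), -1) = Pow(485, -1) = Rational(1, 485) ≈ 0.0020619)
Add(Add(J, -230), -2057) = Add(Add(Rational(1, 485), -230), -2057) = Add(Rational(-111549, 485), -2057) = Rational(-1109194, 485)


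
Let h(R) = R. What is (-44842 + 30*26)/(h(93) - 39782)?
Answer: 44062/39689 ≈ 1.1102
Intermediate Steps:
(-44842 + 30*26)/(h(93) - 39782) = (-44842 + 30*26)/(93 - 39782) = (-44842 + 780)/(-39689) = -44062*(-1/39689) = 44062/39689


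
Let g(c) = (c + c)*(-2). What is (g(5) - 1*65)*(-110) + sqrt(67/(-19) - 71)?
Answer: 9350 + 2*I*sqrt(6726)/19 ≈ 9350.0 + 8.6329*I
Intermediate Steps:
g(c) = -4*c (g(c) = (2*c)*(-2) = -4*c)
(g(5) - 1*65)*(-110) + sqrt(67/(-19) - 71) = (-4*5 - 1*65)*(-110) + sqrt(67/(-19) - 71) = (-20 - 65)*(-110) + sqrt(67*(-1/19) - 71) = -85*(-110) + sqrt(-67/19 - 71) = 9350 + sqrt(-1416/19) = 9350 + 2*I*sqrt(6726)/19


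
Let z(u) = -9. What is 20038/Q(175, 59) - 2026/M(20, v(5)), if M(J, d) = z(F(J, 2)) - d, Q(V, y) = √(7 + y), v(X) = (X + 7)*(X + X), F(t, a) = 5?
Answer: 2026/129 + 10019*√66/33 ≈ 2482.2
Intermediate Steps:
v(X) = 2*X*(7 + X) (v(X) = (7 + X)*(2*X) = 2*X*(7 + X))
M(J, d) = -9 - d
20038/Q(175, 59) - 2026/M(20, v(5)) = 20038/(√(7 + 59)) - 2026/(-9 - 2*5*(7 + 5)) = 20038/(√66) - 2026/(-9 - 2*5*12) = 20038*(√66/66) - 2026/(-9 - 1*120) = 10019*√66/33 - 2026/(-9 - 120) = 10019*√66/33 - 2026/(-129) = 10019*√66/33 - 2026*(-1/129) = 10019*√66/33 + 2026/129 = 2026/129 + 10019*√66/33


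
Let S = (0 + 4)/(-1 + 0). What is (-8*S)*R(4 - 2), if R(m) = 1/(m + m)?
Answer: 8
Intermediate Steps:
S = -4 (S = 4/(-1) = 4*(-1) = -4)
R(m) = 1/(2*m)
(-8*S)*R(4 - 2) = (-8*(-4))*(1/(2*(4 - 2))) = 32*((½)/2) = 32*((½)*(½)) = 32*(¼) = 8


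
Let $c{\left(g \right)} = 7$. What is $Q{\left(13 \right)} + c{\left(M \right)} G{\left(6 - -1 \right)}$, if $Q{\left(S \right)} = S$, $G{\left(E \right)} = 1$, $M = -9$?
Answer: $20$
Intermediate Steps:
$Q{\left(13 \right)} + c{\left(M \right)} G{\left(6 - -1 \right)} = 13 + 7 \cdot 1 = 13 + 7 = 20$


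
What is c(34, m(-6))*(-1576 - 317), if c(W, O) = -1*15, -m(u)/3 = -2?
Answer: 28395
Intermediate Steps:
m(u) = 6 (m(u) = -3*(-2) = 6)
c(W, O) = -15
c(34, m(-6))*(-1576 - 317) = -15*(-1576 - 317) = -15*(-1893) = 28395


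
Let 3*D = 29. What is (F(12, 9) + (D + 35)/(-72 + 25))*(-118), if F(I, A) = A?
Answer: -133930/141 ≈ -949.86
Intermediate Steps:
D = 29/3 (D = (⅓)*29 = 29/3 ≈ 9.6667)
(F(12, 9) + (D + 35)/(-72 + 25))*(-118) = (9 + (29/3 + 35)/(-72 + 25))*(-118) = (9 + (134/3)/(-47))*(-118) = (9 + (134/3)*(-1/47))*(-118) = (9 - 134/141)*(-118) = (1135/141)*(-118) = -133930/141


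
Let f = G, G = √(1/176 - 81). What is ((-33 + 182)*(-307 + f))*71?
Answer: -3247753 + 10579*I*√156805/44 ≈ -3.2478e+6 + 95208.0*I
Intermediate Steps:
G = I*√156805/44 (G = √(1/176 - 81) = √(-14255/176) = I*√156805/44 ≈ 8.9997*I)
f = I*√156805/44 ≈ 8.9997*I
((-33 + 182)*(-307 + f))*71 = ((-33 + 182)*(-307 + I*√156805/44))*71 = (149*(-307 + I*√156805/44))*71 = (-45743 + 149*I*√156805/44)*71 = -3247753 + 10579*I*√156805/44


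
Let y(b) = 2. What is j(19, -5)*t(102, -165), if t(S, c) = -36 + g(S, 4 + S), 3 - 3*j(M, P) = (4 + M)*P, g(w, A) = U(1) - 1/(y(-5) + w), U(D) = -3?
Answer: -239363/156 ≈ -1534.4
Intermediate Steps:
g(w, A) = -3 - 1/(2 + w)
j(M, P) = 1 - P*(4 + M)/3 (j(M, P) = 1 - (4 + M)*P/3 = 1 - P*(4 + M)/3)
t(S, c) = -36 + (-7 - 3*S)/(2 + S)
j(19, -5)*t(102, -165) = (1 - 4/3*(-5) - ⅓*19*(-5))*((-79 - 39*102)/(2 + 102)) = (1 + 20/3 + 95/3)*((-79 - 3978)/104) = 118*((1/104)*(-4057))/3 = (118/3)*(-4057/104) = -239363/156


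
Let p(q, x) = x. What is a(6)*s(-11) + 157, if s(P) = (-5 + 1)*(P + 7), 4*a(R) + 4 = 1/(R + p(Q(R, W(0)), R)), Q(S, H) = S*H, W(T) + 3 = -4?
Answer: 424/3 ≈ 141.33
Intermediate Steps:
W(T) = -7 (W(T) = -3 - 4 = -7)
Q(S, H) = H*S
a(R) = -1 + 1/(8*R) (a(R) = -1 + 1/(4*(R + R)) = -1 + 1/(4*((2*R))) = -1 + (1/(2*R))/4 = -1 + 1/(8*R))
s(P) = -28 - 4*P (s(P) = -4*(7 + P) = -28 - 4*P)
a(6)*s(-11) + 157 = ((⅛ - 1*6)/6)*(-28 - 4*(-11)) + 157 = ((⅛ - 6)/6)*(-28 + 44) + 157 = ((⅙)*(-47/8))*16 + 157 = -47/48*16 + 157 = -47/3 + 157 = 424/3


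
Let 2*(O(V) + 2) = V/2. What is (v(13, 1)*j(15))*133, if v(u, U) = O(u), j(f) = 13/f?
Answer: 1729/12 ≈ 144.08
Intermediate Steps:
O(V) = -2 + V/4 (O(V) = -2 + (V/2)/2 = -2 + V/4)
v(u, U) = -2 + u/4
(v(13, 1)*j(15))*133 = ((-2 + (1/4)*13)*(13/15))*133 = ((-2 + 13/4)*(13*(1/15)))*133 = ((5/4)*(13/15))*133 = (13/12)*133 = 1729/12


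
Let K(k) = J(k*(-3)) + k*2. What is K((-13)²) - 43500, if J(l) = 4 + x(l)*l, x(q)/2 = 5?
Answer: -48228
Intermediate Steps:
x(q) = 10 (x(q) = 2*5 = 10)
J(l) = 4 + 10*l
K(k) = 4 - 28*k (K(k) = (4 + 10*(k*(-3))) + k*2 = (4 + 10*(-3*k)) + 2*k = (4 - 30*k) + 2*k = 4 - 28*k)
K((-13)²) - 43500 = (4 - 28*(-13)²) - 43500 = (4 - 28*169) - 43500 = (4 - 4732) - 43500 = -4728 - 43500 = -48228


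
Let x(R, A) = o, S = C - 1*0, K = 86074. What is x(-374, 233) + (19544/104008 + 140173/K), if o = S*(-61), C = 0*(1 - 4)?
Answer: 2032667955/1119048074 ≈ 1.8164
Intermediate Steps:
C = 0 (C = 0*(-3) = 0)
S = 0 (S = 0 - 1*0 = 0 + 0 = 0)
o = 0 (o = 0*(-61) = 0)
x(R, A) = 0
x(-374, 233) + (19544/104008 + 140173/K) = 0 + (19544/104008 + 140173/86074) = 0 + (19544*(1/104008) + 140173*(1/86074)) = 0 + (2443/13001 + 140173/86074) = 0 + 2032667955/1119048074 = 2032667955/1119048074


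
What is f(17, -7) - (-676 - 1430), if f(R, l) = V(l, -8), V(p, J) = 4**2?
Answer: 2122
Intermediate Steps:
V(p, J) = 16
f(R, l) = 16
f(17, -7) - (-676 - 1430) = 16 - (-676 - 1430) = 16 - 1*(-2106) = 16 + 2106 = 2122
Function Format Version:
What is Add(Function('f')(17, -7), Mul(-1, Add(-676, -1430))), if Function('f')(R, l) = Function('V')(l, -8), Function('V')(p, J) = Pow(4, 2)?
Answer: 2122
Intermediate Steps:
Function('V')(p, J) = 16
Function('f')(R, l) = 16
Add(Function('f')(17, -7), Mul(-1, Add(-676, -1430))) = Add(16, Mul(-1, Add(-676, -1430))) = Add(16, Mul(-1, -2106)) = Add(16, 2106) = 2122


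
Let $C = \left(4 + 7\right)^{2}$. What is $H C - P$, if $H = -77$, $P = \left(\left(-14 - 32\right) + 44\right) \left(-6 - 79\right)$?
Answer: $-9487$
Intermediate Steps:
$P = 170$ ($P = \left(-46 + 44\right) \left(-85\right) = \left(-2\right) \left(-85\right) = 170$)
$C = 121$ ($C = 11^{2} = 121$)
$H C - P = \left(-77\right) 121 - 170 = -9317 - 170 = -9487$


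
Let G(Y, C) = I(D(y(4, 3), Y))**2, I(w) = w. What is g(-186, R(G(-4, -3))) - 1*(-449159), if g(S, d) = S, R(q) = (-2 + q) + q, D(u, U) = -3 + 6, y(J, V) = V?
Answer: 448973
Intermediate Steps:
D(u, U) = 3
G(Y, C) = 9 (G(Y, C) = 3**2 = 9)
R(q) = -2 + 2*q
g(-186, R(G(-4, -3))) - 1*(-449159) = -186 - 1*(-449159) = -186 + 449159 = 448973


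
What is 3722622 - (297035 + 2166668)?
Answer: 1258919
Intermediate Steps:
3722622 - (297035 + 2166668) = 3722622 - 1*2463703 = 3722622 - 2463703 = 1258919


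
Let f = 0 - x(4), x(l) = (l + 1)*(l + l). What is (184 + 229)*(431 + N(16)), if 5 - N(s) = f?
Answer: 196588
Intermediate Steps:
x(l) = 2*l*(1 + l) (x(l) = (1 + l)*(2*l) = 2*l*(1 + l))
f = -40 (f = 0 - 2*4*(1 + 4) = 0 - 2*4*5 = 0 - 1*40 = 0 - 40 = -40)
N(s) = 45 (N(s) = 5 - 1*(-40) = 5 + 40 = 45)
(184 + 229)*(431 + N(16)) = (184 + 229)*(431 + 45) = 413*476 = 196588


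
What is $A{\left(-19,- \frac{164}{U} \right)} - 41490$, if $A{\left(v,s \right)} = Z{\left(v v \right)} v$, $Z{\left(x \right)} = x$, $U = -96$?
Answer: $-48349$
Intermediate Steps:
$A{\left(v,s \right)} = v^{3}$ ($A{\left(v,s \right)} = v v v = v^{2} v = v^{3}$)
$A{\left(-19,- \frac{164}{U} \right)} - 41490 = \left(-19\right)^{3} - 41490 = -6859 - 41490 = -48349$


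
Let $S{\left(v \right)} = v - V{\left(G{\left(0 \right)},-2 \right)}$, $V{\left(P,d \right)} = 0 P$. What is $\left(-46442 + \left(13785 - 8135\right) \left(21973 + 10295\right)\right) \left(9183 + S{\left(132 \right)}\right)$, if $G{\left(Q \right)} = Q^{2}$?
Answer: $1697824165770$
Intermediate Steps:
$V{\left(P,d \right)} = 0$
$S{\left(v \right)} = v$ ($S{\left(v \right)} = v - 0 = v + 0 = v$)
$\left(-46442 + \left(13785 - 8135\right) \left(21973 + 10295\right)\right) \left(9183 + S{\left(132 \right)}\right) = \left(-46442 + \left(13785 - 8135\right) \left(21973 + 10295\right)\right) \left(9183 + 132\right) = \left(-46442 + 5650 \cdot 32268\right) 9315 = \left(-46442 + 182314200\right) 9315 = 182267758 \cdot 9315 = 1697824165770$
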